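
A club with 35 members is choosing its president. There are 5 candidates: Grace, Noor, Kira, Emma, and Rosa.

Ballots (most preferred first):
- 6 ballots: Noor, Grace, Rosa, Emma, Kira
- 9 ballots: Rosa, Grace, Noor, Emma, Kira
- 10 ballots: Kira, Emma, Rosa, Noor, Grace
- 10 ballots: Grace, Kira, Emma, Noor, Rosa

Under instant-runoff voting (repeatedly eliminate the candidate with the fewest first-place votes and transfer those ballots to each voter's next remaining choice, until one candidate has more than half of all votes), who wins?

Grace

Round 1: Grace 10, Noor 6, Kira 10, Emma 0, Rosa 9. Emma eliminated.
Round 2: Grace 10, Noor 6, Kira 10, Rosa 9. Noor eliminated.
Round 3: Grace 16, Kira 10, Rosa 9. Rosa eliminated.
Round 4: Grace 25, Kira 10. Grace has a majority (≥18).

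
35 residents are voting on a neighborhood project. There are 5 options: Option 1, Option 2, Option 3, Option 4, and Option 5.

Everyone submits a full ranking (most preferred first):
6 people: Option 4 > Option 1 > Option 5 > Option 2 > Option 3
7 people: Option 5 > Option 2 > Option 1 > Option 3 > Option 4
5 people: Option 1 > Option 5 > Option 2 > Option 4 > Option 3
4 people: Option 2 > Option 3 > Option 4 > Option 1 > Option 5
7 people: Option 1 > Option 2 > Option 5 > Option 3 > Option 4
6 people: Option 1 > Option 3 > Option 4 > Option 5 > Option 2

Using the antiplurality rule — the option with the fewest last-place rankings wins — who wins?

Last-place votes: Option 1 0, Option 2 6, Option 3 11, Option 4 14, Option 5 4.

Option 1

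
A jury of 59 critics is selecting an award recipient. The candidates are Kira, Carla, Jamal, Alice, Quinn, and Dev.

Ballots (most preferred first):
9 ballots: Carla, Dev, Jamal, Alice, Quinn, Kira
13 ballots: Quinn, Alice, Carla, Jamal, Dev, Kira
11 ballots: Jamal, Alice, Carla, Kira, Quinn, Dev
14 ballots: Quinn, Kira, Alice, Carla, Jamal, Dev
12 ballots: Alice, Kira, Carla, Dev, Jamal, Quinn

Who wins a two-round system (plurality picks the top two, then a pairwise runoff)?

Alice

Round 1 first-place votes: Kira 0, Carla 9, Jamal 11, Alice 12, Quinn 27, Dev 0. Quinn and Alice advance.
Runoff: Quinn is ranked above Alice on 27 ballots, Alice above Quinn on 32.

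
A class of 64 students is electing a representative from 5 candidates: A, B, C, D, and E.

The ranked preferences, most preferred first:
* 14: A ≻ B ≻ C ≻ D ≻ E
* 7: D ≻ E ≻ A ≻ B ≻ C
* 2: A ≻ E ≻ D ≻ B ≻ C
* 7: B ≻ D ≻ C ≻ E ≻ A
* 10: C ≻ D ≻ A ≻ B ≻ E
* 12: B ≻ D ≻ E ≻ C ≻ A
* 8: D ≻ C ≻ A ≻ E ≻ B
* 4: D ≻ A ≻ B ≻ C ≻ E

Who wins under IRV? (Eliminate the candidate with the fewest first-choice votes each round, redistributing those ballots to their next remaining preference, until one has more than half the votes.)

Round 1: A 16, B 19, C 10, D 19, E 0. E eliminated.
Round 2: A 16, B 19, C 10, D 19. C eliminated.
Round 3: A 16, B 19, D 29. A eliminated.
Round 4: B 33, D 31. B has a majority (≥33).

B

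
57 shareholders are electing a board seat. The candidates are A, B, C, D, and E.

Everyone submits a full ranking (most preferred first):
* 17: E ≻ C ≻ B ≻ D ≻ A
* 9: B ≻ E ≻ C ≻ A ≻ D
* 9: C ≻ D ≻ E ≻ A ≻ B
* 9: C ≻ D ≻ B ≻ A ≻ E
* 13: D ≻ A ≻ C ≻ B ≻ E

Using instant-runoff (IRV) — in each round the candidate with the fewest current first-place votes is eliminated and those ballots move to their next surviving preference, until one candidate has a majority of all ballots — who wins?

C

Round 1: A 0, B 9, C 18, D 13, E 17. A eliminated.
Round 2: B 9, C 18, D 13, E 17. B eliminated.
Round 3: C 18, D 13, E 26. D eliminated.
Round 4: C 31, E 26. C has a majority (≥29).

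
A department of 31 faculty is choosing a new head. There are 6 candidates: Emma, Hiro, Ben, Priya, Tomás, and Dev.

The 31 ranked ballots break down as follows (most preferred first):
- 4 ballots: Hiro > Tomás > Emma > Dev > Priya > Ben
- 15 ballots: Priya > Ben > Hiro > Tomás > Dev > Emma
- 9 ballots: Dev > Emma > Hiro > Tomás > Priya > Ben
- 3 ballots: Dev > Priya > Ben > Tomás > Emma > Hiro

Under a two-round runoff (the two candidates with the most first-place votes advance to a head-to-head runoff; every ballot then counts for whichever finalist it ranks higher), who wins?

Round 1 first-place votes: Emma 0, Hiro 4, Ben 0, Priya 15, Tomás 0, Dev 12. Priya and Dev advance.
Runoff: Priya is ranked above Dev on 15 ballots, Dev above Priya on 16.

Dev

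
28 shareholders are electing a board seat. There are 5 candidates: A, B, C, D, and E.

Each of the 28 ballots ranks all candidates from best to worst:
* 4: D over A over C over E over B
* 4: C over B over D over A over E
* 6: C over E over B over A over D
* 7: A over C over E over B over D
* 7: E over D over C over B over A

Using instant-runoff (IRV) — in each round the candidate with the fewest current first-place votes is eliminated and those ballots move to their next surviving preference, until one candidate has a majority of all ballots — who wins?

Round 1: A 7, B 0, C 10, D 4, E 7. B eliminated.
Round 2: A 7, C 10, D 4, E 7. D eliminated.
Round 3: A 11, C 10, E 7. E eliminated.
Round 4: A 11, C 17. C has a majority (≥15).

C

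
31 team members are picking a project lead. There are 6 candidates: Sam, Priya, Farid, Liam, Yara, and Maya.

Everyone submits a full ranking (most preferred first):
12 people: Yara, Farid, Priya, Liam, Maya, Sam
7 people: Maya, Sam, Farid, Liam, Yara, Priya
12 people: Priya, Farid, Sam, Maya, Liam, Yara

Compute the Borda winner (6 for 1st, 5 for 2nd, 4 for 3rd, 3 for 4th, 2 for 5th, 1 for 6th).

Sam: 12×1 + 7×5 + 12×4 = 95
Priya: 12×4 + 7×1 + 12×6 = 127
Farid: 12×5 + 7×4 + 12×5 = 148
Liam: 12×3 + 7×3 + 12×2 = 81
Yara: 12×6 + 7×2 + 12×1 = 98
Maya: 12×2 + 7×6 + 12×3 = 102

Farid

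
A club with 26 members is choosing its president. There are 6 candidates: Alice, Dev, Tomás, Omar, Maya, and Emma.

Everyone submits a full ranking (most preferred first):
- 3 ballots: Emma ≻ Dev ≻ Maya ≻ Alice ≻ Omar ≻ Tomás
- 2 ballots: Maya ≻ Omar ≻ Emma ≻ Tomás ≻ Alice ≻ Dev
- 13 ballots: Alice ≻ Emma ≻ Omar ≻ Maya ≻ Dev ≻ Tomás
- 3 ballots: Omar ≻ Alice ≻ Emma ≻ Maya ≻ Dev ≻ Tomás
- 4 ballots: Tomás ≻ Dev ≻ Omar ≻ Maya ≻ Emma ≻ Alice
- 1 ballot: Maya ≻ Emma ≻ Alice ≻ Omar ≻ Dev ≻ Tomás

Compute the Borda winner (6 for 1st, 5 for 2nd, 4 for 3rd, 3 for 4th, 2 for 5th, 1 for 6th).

Alice: 3×3 + 2×2 + 13×6 + 3×5 + 4×1 + 1×4 = 114
Dev: 3×5 + 2×1 + 13×2 + 3×2 + 4×5 + 1×2 = 71
Tomás: 3×1 + 2×3 + 13×1 + 3×1 + 4×6 + 1×1 = 50
Omar: 3×2 + 2×5 + 13×4 + 3×6 + 4×4 + 1×3 = 105
Maya: 3×4 + 2×6 + 13×3 + 3×3 + 4×3 + 1×6 = 90
Emma: 3×6 + 2×4 + 13×5 + 3×4 + 4×2 + 1×5 = 116

Emma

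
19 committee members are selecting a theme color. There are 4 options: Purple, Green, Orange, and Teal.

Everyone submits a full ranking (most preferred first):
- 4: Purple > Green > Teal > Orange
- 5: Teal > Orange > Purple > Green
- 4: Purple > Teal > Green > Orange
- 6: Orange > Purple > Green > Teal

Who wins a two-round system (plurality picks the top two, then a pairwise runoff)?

Round 1 first-place votes: Purple 8, Green 0, Orange 6, Teal 5. Purple and Orange advance.
Runoff: Purple is ranked above Orange on 8 ballots, Orange above Purple on 11.

Orange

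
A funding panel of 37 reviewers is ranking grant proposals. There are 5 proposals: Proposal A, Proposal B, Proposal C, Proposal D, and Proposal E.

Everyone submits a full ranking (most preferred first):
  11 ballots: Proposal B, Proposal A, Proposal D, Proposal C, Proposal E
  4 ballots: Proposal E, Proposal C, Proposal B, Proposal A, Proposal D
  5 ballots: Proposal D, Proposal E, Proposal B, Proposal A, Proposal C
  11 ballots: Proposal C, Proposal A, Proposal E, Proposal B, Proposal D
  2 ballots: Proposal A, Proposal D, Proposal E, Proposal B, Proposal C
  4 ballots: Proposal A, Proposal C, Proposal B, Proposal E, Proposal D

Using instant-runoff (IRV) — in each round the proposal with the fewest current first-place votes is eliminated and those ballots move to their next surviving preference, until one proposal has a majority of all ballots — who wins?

Proposal C

Round 1: Proposal A 6, Proposal B 11, Proposal C 11, Proposal D 5, Proposal E 4. Proposal E eliminated.
Round 2: Proposal A 6, Proposal B 11, Proposal C 15, Proposal D 5. Proposal D eliminated.
Round 3: Proposal A 6, Proposal B 16, Proposal C 15. Proposal A eliminated.
Round 4: Proposal B 18, Proposal C 19. Proposal C has a majority (≥19).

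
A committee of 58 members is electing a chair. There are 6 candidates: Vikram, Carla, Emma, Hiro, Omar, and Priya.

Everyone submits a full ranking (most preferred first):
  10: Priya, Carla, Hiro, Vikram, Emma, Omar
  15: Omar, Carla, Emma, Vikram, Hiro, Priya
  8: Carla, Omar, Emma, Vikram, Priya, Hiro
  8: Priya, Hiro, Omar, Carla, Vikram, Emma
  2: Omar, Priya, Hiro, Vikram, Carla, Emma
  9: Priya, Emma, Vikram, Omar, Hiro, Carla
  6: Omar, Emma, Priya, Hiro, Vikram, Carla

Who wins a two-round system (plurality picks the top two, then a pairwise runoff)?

Omar

Round 1 first-place votes: Vikram 0, Carla 8, Emma 0, Hiro 0, Omar 23, Priya 27. Priya and Omar advance.
Runoff: Priya is ranked above Omar on 27 ballots, Omar above Priya on 31.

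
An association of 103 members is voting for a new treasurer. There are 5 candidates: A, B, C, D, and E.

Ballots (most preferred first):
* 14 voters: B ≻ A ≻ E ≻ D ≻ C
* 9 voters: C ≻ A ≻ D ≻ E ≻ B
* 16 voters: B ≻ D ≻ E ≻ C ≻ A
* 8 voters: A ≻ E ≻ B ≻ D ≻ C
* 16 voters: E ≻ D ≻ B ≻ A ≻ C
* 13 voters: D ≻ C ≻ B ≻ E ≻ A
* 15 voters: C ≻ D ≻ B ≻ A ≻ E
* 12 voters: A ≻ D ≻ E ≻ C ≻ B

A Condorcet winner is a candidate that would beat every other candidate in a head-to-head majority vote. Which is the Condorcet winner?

D

D vs A: 60–43
D vs B: 65–38
D vs C: 79–24
D vs E: 65–38
D beats every other candidate.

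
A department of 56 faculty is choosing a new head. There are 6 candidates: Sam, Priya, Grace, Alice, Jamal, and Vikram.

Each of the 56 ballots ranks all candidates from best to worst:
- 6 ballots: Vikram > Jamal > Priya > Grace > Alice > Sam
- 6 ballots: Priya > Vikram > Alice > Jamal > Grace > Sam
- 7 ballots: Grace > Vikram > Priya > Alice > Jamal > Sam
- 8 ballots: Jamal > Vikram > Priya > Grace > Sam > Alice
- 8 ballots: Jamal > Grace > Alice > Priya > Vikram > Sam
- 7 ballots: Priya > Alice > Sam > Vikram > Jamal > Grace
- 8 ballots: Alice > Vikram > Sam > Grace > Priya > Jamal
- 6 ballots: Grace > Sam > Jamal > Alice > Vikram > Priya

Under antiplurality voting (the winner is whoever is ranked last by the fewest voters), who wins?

Last-place votes: Sam 27, Priya 6, Grace 7, Alice 8, Jamal 8, Vikram 0.

Vikram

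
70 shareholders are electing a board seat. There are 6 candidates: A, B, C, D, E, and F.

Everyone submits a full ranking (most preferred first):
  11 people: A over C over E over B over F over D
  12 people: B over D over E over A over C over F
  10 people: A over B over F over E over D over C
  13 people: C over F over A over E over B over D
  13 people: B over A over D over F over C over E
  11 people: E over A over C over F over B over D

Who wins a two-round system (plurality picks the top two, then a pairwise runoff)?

Round 1 first-place votes: A 21, B 25, C 13, D 0, E 11, F 0. B and A advance.
Runoff: B is ranked above A on 25 ballots, A above B on 45.

A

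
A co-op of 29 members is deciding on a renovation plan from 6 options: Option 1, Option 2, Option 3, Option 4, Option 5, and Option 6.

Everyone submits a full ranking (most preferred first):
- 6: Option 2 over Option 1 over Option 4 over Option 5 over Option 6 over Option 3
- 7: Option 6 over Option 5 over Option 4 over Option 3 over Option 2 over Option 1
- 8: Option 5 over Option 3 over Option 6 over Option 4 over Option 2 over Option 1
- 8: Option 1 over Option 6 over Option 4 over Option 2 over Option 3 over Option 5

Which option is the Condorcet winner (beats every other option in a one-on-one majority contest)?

Option 6 vs Option 1: 15–14
Option 6 vs Option 2: 23–6
Option 6 vs Option 3: 21–8
Option 6 vs Option 4: 23–6
Option 6 vs Option 5: 15–14
Option 6 beats every other option.

Option 6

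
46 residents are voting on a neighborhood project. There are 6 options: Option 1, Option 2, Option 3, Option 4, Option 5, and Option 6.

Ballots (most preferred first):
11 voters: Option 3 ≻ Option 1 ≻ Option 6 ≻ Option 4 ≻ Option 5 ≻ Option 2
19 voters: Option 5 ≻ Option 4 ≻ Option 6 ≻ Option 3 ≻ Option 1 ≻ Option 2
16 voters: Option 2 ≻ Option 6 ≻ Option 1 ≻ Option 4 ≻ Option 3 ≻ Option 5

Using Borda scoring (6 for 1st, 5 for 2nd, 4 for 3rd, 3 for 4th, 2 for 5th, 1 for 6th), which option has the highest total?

Option 1: 11×5 + 19×2 + 16×4 = 157
Option 2: 11×1 + 19×1 + 16×6 = 126
Option 3: 11×6 + 19×3 + 16×2 = 155
Option 4: 11×3 + 19×5 + 16×3 = 176
Option 5: 11×2 + 19×6 + 16×1 = 152
Option 6: 11×4 + 19×4 + 16×5 = 200

Option 6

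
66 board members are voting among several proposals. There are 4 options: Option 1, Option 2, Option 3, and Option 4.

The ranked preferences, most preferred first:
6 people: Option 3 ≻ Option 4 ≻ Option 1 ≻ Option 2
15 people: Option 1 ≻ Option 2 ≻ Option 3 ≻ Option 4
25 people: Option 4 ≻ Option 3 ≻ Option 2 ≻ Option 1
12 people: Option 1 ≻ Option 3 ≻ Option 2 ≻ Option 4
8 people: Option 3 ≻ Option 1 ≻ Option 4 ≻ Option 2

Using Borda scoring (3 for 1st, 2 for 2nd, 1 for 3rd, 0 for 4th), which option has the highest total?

Option 1: 6×1 + 15×3 + 25×0 + 12×3 + 8×2 = 103
Option 2: 6×0 + 15×2 + 25×1 + 12×1 + 8×0 = 67
Option 3: 6×3 + 15×1 + 25×2 + 12×2 + 8×3 = 131
Option 4: 6×2 + 15×0 + 25×3 + 12×0 + 8×1 = 95

Option 3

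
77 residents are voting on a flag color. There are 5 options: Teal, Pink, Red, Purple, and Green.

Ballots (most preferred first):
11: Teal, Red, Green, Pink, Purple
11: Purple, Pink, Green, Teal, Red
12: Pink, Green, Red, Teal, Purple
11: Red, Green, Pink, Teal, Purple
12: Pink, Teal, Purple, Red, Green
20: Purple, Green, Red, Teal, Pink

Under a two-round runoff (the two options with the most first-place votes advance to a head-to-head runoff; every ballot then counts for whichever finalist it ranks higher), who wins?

Pink

Round 1 first-place votes: Teal 11, Pink 24, Red 11, Purple 31, Green 0. Purple and Pink advance.
Runoff: Purple is ranked above Pink on 31 ballots, Pink above Purple on 46.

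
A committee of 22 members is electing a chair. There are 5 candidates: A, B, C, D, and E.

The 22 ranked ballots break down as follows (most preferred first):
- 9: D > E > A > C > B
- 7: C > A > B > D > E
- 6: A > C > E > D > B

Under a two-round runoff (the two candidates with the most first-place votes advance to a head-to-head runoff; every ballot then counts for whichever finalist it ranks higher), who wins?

Round 1 first-place votes: A 6, B 0, C 7, D 9, E 0. D and C advance.
Runoff: D is ranked above C on 9 ballots, C above D on 13.

C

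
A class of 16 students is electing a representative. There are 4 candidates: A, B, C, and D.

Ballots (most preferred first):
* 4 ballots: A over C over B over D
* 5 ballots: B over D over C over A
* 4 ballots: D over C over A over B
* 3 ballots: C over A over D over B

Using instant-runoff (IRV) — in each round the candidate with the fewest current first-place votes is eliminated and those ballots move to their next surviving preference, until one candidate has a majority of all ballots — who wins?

Round 1: A 4, B 5, C 3, D 4. C eliminated.
Round 2: A 7, B 5, D 4. D eliminated.
Round 3: A 11, B 5. A has a majority (≥9).

A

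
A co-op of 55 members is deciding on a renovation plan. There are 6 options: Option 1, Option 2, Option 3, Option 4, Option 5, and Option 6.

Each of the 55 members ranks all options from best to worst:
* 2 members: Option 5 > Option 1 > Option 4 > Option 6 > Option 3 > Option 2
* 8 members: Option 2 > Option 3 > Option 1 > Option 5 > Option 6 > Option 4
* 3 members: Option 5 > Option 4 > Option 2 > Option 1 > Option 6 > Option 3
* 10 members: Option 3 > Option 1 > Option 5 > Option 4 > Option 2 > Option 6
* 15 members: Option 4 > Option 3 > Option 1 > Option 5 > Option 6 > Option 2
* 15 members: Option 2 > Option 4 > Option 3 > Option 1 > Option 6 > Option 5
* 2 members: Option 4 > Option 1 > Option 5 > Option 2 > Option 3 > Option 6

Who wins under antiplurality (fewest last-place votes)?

Option 1

Last-place votes: Option 1 0, Option 2 17, Option 3 3, Option 4 8, Option 5 15, Option 6 12.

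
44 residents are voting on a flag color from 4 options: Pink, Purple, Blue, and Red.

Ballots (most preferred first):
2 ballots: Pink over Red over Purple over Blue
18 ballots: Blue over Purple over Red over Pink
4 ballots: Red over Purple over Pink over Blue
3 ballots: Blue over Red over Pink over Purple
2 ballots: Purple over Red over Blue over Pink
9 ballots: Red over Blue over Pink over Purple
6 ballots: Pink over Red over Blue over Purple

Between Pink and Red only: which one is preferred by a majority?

Pink is ranked above Red on 8 ballots; Red above Pink on 36.

Red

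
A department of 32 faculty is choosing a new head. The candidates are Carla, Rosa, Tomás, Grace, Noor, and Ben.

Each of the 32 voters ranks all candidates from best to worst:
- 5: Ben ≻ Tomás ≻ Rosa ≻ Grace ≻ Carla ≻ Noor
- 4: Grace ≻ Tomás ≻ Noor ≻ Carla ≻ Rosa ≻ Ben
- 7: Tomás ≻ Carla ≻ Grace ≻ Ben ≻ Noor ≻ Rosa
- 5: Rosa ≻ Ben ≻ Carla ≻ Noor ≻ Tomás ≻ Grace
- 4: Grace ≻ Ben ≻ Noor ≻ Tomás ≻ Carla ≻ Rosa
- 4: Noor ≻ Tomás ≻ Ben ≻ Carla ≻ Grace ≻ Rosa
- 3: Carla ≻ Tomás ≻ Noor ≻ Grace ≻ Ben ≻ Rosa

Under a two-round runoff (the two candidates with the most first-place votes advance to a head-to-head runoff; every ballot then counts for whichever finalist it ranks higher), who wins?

Tomás

Round 1 first-place votes: Carla 3, Rosa 5, Tomás 7, Grace 8, Noor 4, Ben 5. Grace and Tomás advance.
Runoff: Grace is ranked above Tomás on 8 ballots, Tomás above Grace on 24.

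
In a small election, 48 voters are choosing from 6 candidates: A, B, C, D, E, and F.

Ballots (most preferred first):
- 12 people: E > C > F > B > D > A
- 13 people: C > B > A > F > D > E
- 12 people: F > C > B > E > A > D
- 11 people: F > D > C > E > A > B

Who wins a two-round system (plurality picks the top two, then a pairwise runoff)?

Round 1 first-place votes: A 0, B 0, C 13, D 0, E 12, F 23. F and C advance.
Runoff: F is ranked above C on 23 ballots, C above F on 25.

C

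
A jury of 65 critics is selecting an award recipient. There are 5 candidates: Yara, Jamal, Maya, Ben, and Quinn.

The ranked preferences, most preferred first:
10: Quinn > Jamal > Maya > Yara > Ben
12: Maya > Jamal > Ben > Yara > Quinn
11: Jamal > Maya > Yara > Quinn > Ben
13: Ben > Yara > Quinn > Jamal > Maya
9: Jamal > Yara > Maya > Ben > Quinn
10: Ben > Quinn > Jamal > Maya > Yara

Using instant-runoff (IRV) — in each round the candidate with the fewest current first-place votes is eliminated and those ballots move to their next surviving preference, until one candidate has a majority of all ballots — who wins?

Jamal

Round 1: Yara 0, Jamal 20, Maya 12, Ben 23, Quinn 10. Yara eliminated.
Round 2: Jamal 20, Maya 12, Ben 23, Quinn 10. Quinn eliminated.
Round 3: Jamal 30, Maya 12, Ben 23. Maya eliminated.
Round 4: Jamal 42, Ben 23. Jamal has a majority (≥33).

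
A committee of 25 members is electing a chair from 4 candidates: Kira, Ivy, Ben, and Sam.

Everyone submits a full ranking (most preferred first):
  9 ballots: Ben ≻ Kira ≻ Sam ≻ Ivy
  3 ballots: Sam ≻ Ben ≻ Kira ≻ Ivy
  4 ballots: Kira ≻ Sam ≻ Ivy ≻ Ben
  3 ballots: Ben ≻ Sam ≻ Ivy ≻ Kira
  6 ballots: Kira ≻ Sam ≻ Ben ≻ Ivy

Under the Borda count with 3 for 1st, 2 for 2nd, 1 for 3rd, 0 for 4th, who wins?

Kira: 9×2 + 3×1 + 4×3 + 3×0 + 6×3 = 51
Ivy: 9×0 + 3×0 + 4×1 + 3×1 + 6×0 = 7
Ben: 9×3 + 3×2 + 4×0 + 3×3 + 6×1 = 48
Sam: 9×1 + 3×3 + 4×2 + 3×2 + 6×2 = 44

Kira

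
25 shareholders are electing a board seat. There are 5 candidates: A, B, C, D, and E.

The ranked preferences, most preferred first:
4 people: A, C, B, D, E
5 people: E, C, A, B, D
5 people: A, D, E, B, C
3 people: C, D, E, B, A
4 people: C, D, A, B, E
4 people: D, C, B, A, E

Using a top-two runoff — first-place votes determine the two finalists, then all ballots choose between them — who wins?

C

Round 1 first-place votes: A 9, B 0, C 7, D 4, E 5. A and C advance.
Runoff: A is ranked above C on 9 ballots, C above A on 16.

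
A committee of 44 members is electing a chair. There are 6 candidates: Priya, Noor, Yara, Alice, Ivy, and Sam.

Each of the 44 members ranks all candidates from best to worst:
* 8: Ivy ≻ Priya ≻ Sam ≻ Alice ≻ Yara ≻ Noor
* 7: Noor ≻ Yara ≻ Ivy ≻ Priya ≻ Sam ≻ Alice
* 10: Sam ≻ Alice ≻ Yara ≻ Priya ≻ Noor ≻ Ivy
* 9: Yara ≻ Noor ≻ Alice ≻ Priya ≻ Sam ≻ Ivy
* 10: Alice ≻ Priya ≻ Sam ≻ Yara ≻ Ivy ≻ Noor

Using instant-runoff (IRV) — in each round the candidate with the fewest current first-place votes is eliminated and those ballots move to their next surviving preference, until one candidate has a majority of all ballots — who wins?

Sam

Round 1: Priya 0, Noor 7, Yara 9, Alice 10, Ivy 8, Sam 10. Priya eliminated.
Round 2: Noor 7, Yara 9, Alice 10, Ivy 8, Sam 10. Noor eliminated.
Round 3: Yara 16, Alice 10, Ivy 8, Sam 10. Ivy eliminated.
Round 4: Yara 16, Alice 10, Sam 18. Alice eliminated.
Round 5: Yara 16, Sam 28. Sam has a majority (≥23).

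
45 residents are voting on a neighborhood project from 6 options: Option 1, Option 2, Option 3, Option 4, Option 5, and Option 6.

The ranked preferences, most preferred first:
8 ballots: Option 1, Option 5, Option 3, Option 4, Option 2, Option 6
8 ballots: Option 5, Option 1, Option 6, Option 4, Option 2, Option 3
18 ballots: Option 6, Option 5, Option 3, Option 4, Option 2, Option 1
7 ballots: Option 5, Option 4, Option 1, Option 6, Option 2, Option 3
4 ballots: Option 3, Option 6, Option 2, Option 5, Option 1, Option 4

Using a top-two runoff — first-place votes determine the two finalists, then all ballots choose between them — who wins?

Option 5

Round 1 first-place votes: Option 1 8, Option 2 0, Option 3 4, Option 4 0, Option 5 15, Option 6 18. Option 6 and Option 5 advance.
Runoff: Option 6 is ranked above Option 5 on 22 ballots, Option 5 above Option 6 on 23.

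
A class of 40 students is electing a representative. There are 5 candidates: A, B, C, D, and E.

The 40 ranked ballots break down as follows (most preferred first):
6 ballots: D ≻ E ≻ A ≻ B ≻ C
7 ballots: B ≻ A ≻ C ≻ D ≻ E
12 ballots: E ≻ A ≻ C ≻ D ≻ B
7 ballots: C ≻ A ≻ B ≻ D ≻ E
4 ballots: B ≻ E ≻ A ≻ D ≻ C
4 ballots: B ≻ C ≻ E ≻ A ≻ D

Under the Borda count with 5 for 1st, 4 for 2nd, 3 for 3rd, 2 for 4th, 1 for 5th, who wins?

A: 6×3 + 7×4 + 12×4 + 7×4 + 4×3 + 4×2 = 142
B: 6×2 + 7×5 + 12×1 + 7×3 + 4×5 + 4×5 = 120
C: 6×1 + 7×3 + 12×3 + 7×5 + 4×1 + 4×4 = 118
D: 6×5 + 7×2 + 12×2 + 7×2 + 4×2 + 4×1 = 94
E: 6×4 + 7×1 + 12×5 + 7×1 + 4×4 + 4×3 = 126

A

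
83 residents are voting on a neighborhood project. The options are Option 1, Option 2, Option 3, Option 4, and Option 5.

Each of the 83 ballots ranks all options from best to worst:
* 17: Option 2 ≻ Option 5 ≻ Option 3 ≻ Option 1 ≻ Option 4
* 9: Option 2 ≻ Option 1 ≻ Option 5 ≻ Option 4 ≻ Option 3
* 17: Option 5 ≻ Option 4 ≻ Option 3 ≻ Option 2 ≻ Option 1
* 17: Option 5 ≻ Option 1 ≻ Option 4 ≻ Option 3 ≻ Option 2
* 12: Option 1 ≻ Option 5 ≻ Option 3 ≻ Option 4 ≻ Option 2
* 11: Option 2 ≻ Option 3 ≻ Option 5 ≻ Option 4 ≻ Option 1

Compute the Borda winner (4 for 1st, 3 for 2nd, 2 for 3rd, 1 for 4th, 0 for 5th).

Option 1: 17×1 + 9×3 + 17×0 + 17×3 + 12×4 + 11×0 = 143
Option 2: 17×4 + 9×4 + 17×1 + 17×0 + 12×0 + 11×4 = 165
Option 3: 17×2 + 9×0 + 17×2 + 17×1 + 12×2 + 11×3 = 142
Option 4: 17×0 + 9×1 + 17×3 + 17×2 + 12×1 + 11×1 = 117
Option 5: 17×3 + 9×2 + 17×4 + 17×4 + 12×3 + 11×2 = 263

Option 5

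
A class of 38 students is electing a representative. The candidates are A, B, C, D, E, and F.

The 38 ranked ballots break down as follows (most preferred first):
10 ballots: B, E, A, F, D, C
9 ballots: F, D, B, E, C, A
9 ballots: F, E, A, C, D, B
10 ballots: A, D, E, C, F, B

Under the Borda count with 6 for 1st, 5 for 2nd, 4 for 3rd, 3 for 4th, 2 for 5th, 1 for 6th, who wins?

E

A: 10×4 + 9×1 + 9×4 + 10×6 = 145
B: 10×6 + 9×4 + 9×1 + 10×1 = 115
C: 10×1 + 9×2 + 9×3 + 10×3 = 85
D: 10×2 + 9×5 + 9×2 + 10×5 = 133
E: 10×5 + 9×3 + 9×5 + 10×4 = 162
F: 10×3 + 9×6 + 9×6 + 10×2 = 158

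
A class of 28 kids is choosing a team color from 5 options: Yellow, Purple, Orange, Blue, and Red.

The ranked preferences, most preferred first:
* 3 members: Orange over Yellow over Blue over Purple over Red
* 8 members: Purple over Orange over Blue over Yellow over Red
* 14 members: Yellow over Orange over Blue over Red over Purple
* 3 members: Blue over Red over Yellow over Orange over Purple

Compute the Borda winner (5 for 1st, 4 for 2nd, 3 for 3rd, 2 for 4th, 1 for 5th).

Yellow: 3×4 + 8×2 + 14×5 + 3×3 = 107
Purple: 3×2 + 8×5 + 14×1 + 3×1 = 63
Orange: 3×5 + 8×4 + 14×4 + 3×2 = 109
Blue: 3×3 + 8×3 + 14×3 + 3×5 = 90
Red: 3×1 + 8×1 + 14×2 + 3×4 = 51

Orange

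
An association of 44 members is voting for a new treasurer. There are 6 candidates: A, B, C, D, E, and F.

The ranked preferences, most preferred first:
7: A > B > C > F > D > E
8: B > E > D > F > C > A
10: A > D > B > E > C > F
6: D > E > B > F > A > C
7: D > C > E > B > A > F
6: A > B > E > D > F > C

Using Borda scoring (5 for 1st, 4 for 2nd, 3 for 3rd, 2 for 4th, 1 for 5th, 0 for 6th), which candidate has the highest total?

B

A: 7×5 + 8×0 + 10×5 + 6×1 + 7×1 + 6×5 = 128
B: 7×4 + 8×5 + 10×3 + 6×3 + 7×2 + 6×4 = 154
C: 7×3 + 8×1 + 10×1 + 6×0 + 7×4 + 6×0 = 67
D: 7×1 + 8×3 + 10×4 + 6×5 + 7×5 + 6×2 = 148
E: 7×0 + 8×4 + 10×2 + 6×4 + 7×3 + 6×3 = 115
F: 7×2 + 8×2 + 10×0 + 6×2 + 7×0 + 6×1 = 48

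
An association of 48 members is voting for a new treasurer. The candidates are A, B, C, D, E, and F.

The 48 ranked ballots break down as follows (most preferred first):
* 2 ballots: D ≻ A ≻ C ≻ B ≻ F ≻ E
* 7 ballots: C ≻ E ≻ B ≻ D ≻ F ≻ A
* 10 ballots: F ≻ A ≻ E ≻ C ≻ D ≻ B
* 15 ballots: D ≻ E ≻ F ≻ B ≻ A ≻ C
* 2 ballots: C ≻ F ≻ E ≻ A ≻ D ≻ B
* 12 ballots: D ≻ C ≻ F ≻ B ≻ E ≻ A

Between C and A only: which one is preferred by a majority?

A

C is ranked above A on 21 ballots; A above C on 27.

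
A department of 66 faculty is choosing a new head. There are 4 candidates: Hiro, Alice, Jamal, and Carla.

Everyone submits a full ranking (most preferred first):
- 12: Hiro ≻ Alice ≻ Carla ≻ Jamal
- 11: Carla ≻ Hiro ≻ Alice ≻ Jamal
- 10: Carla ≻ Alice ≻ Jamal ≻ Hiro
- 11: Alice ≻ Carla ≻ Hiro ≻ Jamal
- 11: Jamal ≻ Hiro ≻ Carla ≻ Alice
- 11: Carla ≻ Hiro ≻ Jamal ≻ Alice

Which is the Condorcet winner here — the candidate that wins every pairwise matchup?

Carla vs Hiro: 43–23
Carla vs Alice: 43–23
Carla vs Jamal: 55–11
Carla beats every other candidate.

Carla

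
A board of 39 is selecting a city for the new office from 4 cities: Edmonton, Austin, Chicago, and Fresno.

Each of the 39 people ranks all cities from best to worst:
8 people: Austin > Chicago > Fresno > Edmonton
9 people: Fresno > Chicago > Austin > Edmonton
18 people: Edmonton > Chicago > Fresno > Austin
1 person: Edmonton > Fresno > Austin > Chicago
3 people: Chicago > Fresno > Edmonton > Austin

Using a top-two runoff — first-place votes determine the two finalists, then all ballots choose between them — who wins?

Round 1 first-place votes: Edmonton 19, Austin 8, Chicago 3, Fresno 9. Edmonton and Fresno advance.
Runoff: Edmonton is ranked above Fresno on 19 ballots, Fresno above Edmonton on 20.

Fresno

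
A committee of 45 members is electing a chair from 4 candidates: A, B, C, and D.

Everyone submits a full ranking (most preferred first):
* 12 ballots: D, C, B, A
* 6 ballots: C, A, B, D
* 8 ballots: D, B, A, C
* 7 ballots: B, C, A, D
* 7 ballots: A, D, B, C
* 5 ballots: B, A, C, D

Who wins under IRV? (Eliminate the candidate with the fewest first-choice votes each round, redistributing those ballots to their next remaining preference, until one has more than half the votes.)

A

Round 1: A 7, B 12, C 6, D 20. C eliminated.
Round 2: A 13, B 12, D 20. B eliminated.
Round 3: A 25, D 20. A has a majority (≥23).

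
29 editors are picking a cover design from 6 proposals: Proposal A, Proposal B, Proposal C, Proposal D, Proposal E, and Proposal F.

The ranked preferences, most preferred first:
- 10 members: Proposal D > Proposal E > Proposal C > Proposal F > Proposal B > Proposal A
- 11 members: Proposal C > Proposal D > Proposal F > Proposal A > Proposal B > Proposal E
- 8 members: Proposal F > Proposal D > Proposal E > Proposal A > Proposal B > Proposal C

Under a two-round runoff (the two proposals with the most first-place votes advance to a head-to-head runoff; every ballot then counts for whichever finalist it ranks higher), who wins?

Proposal D

Round 1 first-place votes: Proposal A 0, Proposal B 0, Proposal C 11, Proposal D 10, Proposal E 0, Proposal F 8. Proposal C and Proposal D advance.
Runoff: Proposal C is ranked above Proposal D on 11 ballots, Proposal D above Proposal C on 18.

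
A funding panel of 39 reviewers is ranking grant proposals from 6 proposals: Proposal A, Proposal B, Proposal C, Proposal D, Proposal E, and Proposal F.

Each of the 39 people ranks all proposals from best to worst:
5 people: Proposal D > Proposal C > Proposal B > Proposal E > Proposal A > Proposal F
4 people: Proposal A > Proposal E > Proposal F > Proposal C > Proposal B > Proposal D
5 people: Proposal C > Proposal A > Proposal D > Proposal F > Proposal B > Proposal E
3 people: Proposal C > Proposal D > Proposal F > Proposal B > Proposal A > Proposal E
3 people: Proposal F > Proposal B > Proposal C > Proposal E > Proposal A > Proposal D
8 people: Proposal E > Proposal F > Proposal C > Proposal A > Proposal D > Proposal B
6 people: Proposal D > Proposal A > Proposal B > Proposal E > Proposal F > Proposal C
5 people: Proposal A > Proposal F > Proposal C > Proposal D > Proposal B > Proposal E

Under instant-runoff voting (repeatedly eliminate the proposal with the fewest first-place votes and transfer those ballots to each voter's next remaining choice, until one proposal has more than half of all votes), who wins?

Proposal C

Round 1: Proposal A 9, Proposal B 0, Proposal C 8, Proposal D 11, Proposal E 8, Proposal F 3. Proposal B eliminated.
Round 2: Proposal A 9, Proposal C 8, Proposal D 11, Proposal E 8, Proposal F 3. Proposal F eliminated.
Round 3: Proposal A 9, Proposal C 11, Proposal D 11, Proposal E 8. Proposal E eliminated.
Round 4: Proposal A 9, Proposal C 19, Proposal D 11. Proposal A eliminated.
Round 5: Proposal C 28, Proposal D 11. Proposal C has a majority (≥20).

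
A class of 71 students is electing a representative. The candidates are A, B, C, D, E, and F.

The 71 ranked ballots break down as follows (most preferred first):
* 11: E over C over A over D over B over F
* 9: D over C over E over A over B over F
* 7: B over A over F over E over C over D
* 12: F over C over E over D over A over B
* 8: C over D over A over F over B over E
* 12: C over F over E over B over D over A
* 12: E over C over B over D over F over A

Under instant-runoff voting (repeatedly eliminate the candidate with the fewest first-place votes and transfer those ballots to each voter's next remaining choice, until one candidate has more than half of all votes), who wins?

C

Round 1: A 0, B 7, C 20, D 9, E 23, F 12. A eliminated.
Round 2: B 7, C 20, D 9, E 23, F 12. B eliminated.
Round 3: C 20, D 9, E 23, F 19. D eliminated.
Round 4: C 29, E 23, F 19. F eliminated.
Round 5: C 41, E 30. C has a majority (≥36).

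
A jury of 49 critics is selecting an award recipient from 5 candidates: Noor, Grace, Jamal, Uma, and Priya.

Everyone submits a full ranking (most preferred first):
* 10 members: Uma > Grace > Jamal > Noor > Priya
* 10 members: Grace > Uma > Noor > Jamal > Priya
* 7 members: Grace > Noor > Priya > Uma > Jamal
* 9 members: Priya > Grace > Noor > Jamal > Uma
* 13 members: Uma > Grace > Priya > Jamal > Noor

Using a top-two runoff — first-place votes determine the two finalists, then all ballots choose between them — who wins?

Round 1 first-place votes: Noor 0, Grace 17, Jamal 0, Uma 23, Priya 9. Uma and Grace advance.
Runoff: Uma is ranked above Grace on 23 ballots, Grace above Uma on 26.

Grace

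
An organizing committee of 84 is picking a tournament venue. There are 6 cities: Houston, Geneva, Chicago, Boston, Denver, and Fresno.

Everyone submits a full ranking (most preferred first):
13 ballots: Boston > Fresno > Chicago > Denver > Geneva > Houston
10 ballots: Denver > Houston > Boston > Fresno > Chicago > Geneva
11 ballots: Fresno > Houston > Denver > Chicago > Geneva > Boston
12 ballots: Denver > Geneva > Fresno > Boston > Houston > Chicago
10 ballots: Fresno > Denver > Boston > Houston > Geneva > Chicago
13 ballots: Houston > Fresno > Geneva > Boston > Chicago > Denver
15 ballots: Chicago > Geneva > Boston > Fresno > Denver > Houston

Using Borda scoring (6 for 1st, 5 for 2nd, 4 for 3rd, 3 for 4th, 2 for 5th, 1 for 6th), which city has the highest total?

Fresno

Houston: 13×1 + 10×5 + 11×5 + 12×2 + 10×3 + 13×6 + 15×1 = 265
Geneva: 13×2 + 10×1 + 11×2 + 12×5 + 10×2 + 13×4 + 15×5 = 265
Chicago: 13×4 + 10×2 + 11×3 + 12×1 + 10×1 + 13×2 + 15×6 = 243
Boston: 13×6 + 10×4 + 11×1 + 12×3 + 10×4 + 13×3 + 15×4 = 304
Denver: 13×3 + 10×6 + 11×4 + 12×6 + 10×5 + 13×1 + 15×2 = 308
Fresno: 13×5 + 10×3 + 11×6 + 12×4 + 10×6 + 13×5 + 15×3 = 379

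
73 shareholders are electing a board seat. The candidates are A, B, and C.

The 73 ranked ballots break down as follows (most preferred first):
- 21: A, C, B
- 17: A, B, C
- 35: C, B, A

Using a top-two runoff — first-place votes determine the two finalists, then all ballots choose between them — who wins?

A

Round 1 first-place votes: A 38, B 0, C 35. A and C advance.
Runoff: A is ranked above C on 38 ballots, C above A on 35.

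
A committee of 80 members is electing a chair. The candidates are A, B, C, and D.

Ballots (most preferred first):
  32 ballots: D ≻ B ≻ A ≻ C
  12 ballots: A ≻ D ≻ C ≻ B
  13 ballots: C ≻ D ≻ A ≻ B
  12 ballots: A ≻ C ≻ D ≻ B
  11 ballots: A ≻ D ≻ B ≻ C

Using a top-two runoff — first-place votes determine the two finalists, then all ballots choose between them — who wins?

D

Round 1 first-place votes: A 35, B 0, C 13, D 32. A and D advance.
Runoff: A is ranked above D on 35 ballots, D above A on 45.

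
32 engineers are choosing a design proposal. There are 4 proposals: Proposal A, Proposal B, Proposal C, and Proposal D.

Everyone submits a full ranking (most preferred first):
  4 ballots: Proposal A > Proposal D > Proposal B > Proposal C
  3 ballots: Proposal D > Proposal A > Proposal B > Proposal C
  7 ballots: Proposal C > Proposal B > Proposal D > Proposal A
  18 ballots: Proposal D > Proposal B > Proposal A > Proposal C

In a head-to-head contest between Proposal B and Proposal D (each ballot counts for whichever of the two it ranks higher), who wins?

Proposal D

Proposal B is ranked above Proposal D on 7 ballots; Proposal D above Proposal B on 25.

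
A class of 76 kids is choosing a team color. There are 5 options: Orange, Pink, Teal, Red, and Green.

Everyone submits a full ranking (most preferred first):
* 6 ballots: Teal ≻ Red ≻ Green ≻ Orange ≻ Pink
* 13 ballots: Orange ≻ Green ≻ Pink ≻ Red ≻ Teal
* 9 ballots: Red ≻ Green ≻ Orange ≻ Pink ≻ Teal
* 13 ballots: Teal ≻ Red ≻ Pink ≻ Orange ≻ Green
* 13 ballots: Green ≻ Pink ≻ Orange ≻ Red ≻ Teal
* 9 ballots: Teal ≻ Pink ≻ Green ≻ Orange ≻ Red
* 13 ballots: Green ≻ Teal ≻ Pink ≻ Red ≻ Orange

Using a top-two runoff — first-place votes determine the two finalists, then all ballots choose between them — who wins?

Green

Round 1 first-place votes: Orange 13, Pink 0, Teal 28, Red 9, Green 26. Teal and Green advance.
Runoff: Teal is ranked above Green on 28 ballots, Green above Teal on 48.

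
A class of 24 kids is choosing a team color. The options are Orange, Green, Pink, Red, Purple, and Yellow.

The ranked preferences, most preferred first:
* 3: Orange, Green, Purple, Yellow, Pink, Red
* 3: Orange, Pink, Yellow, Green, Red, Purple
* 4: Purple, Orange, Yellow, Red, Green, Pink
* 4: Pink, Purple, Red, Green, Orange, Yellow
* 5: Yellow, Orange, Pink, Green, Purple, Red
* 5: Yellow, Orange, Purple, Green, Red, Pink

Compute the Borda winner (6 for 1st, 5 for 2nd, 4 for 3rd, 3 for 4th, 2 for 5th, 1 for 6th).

Orange: 3×6 + 3×6 + 4×5 + 4×2 + 5×5 + 5×5 = 114
Green: 3×5 + 3×3 + 4×2 + 4×3 + 5×3 + 5×3 = 74
Pink: 3×2 + 3×5 + 4×1 + 4×6 + 5×4 + 5×1 = 74
Red: 3×1 + 3×2 + 4×3 + 4×4 + 5×1 + 5×2 = 52
Purple: 3×4 + 3×1 + 4×6 + 4×5 + 5×2 + 5×4 = 89
Yellow: 3×3 + 3×4 + 4×4 + 4×1 + 5×6 + 5×6 = 101

Orange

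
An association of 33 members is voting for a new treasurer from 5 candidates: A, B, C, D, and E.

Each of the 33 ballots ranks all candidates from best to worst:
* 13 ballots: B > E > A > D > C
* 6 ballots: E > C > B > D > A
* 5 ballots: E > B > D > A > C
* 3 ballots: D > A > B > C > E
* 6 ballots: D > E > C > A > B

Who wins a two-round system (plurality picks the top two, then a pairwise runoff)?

E

Round 1 first-place votes: A 0, B 13, C 0, D 9, E 11. B and E advance.
Runoff: B is ranked above E on 16 ballots, E above B on 17.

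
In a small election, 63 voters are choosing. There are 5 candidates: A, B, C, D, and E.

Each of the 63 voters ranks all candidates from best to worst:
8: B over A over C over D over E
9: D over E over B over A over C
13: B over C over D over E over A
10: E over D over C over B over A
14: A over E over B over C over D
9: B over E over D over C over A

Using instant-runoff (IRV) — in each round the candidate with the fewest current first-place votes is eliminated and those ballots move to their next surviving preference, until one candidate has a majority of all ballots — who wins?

Round 1: A 14, B 30, C 0, D 9, E 10. C eliminated.
Round 2: A 14, B 30, D 9, E 10. D eliminated.
Round 3: A 14, B 30, E 19. A eliminated.
Round 4: B 30, E 33. E has a majority (≥32).

E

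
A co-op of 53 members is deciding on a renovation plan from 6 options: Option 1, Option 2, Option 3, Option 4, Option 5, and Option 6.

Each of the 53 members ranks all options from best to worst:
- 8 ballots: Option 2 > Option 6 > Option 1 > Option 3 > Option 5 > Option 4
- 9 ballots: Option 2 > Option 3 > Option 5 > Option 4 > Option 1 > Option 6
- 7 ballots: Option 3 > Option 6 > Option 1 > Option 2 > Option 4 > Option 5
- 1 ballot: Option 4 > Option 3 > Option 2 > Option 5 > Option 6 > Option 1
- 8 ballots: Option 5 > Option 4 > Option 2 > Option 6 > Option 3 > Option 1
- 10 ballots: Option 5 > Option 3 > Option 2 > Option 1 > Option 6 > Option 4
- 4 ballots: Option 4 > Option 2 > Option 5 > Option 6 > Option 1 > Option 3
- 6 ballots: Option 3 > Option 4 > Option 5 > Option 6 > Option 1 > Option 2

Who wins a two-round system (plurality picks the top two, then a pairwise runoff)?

Round 1 first-place votes: Option 1 0, Option 2 17, Option 3 13, Option 4 5, Option 5 18, Option 6 0. Option 5 and Option 2 advance.
Runoff: Option 5 is ranked above Option 2 on 24 ballots, Option 2 above Option 5 on 29.

Option 2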